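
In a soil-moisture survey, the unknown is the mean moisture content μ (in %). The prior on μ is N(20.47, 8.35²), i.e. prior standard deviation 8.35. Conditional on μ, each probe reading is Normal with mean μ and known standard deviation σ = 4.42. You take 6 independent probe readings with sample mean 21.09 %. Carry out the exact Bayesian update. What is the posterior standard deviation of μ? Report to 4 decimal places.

For Normal data with known variance σ², a Normal(μ₀, σ₀²) prior on μ is conjugate. Posterior precision = 1/σ₀² + n/σ²; posterior mean is the precision-weighted average of μ₀ and x̄.
σ₀² = 8.35² = 69.7225, σ² = 4.42² = 19.5364; σ² + n·σ₀² = 19.5364 + 6·69.7225 = 437.8714.
Posterior precision = 1/σ₀² + n/σ² = 1/69.7225 + 6/19.5364 = (σ² + n·σ₀²)/(σ₀²σ²) = 437.8714/(69.7225·19.5364); posterior variance σₙ² = σ₀²σ²/(σ² + n·σ₀²) = 69.7225·19.5364/437.8714 = 3.110792.
Posterior SD = √σₙ² = √(69.7225·19.5364/437.8714) = 1.7637.

1.7637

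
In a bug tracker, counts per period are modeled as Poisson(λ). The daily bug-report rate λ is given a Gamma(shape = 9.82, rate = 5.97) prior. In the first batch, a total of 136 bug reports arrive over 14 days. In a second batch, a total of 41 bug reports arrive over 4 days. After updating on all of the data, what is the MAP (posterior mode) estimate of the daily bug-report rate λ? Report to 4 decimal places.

With a Gamma(shape α, rate β) prior, the Poisson likelihood is conjugate: the posterior is Gamma(α + ΣXᵢ, β + n).
After batch 1: Gamma(α+S, β+n) = Gamma(9.82+136, 5.97+14) = Gamma(145.82, 19.97).
After batch 2: Gamma(α+S, β+n) = Gamma(145.82+41, 19.97+4) = Gamma(186.82, 23.97).
Mode of Gamma(α,β) for α≥1 is (α−1)/β = 185.82/23.97 = 7.7522.

7.7522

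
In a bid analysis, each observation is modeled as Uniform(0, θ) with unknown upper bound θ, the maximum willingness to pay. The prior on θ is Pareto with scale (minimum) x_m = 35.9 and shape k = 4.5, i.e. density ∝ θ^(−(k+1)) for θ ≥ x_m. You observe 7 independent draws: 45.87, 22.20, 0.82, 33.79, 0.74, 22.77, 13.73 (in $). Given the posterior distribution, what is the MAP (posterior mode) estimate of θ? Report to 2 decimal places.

45.87

A Pareto(scale x_m, shape k) prior on the upper bound θ of Uniform(0, θ) is conjugate: posterior is Pareto(max(x_m, max xᵢ), k + n).
Sample maximum = 45.87; prior scale x_m = 35.9 → posterior scale = max = 45.87.
Posterior shape = 4.5 + 7 = 11.5.
The Pareto density is decreasing on [x_m, ∞), so the mode is x_m = 45.87.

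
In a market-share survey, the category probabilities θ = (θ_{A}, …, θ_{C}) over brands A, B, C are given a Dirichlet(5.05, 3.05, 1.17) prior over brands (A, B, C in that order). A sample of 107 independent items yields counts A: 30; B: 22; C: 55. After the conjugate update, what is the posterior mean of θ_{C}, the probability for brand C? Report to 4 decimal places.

0.4831

The Dirichlet prior is conjugate to the Multinomial likelihood: each posterior αⱼ = prior αⱼ + observed count nⱼ.
Posterior concentration: (35.05, 25.05, 56.17), total = 116.27.
E[θ_{C}|data] = α_{C}/Σα = 56.17/116.27 = 0.4831.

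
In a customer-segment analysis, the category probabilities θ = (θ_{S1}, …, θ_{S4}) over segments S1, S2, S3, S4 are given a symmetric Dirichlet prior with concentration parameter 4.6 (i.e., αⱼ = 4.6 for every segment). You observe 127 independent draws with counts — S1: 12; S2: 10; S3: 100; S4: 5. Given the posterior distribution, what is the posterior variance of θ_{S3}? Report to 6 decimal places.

0.001379

The Dirichlet prior is conjugate to the Multinomial likelihood: each posterior αⱼ = prior αⱼ + observed count nⱼ.
Posterior concentration: (16.6, 14.6, 104.6, 9.6), total = 145.4.
Var[θ_j] = α_j(Σα−α_j)/((Σα)²(Σα+1)) = 104.6·40.8/(145.4²·146.4) = 0.001379.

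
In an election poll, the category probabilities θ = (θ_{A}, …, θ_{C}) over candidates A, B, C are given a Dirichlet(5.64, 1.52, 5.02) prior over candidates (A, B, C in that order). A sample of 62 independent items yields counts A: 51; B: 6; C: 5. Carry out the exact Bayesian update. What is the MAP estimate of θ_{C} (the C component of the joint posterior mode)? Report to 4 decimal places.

0.1267

The Dirichlet prior is conjugate to the Multinomial likelihood: each posterior αⱼ = prior αⱼ + observed count nⱼ.
Posterior concentration: (56.64, 7.52, 10.02), total = 74.18.
Joint mode component: (α_{C}−1)/(Σα−K) = 9.02/71.18 = 0.1267.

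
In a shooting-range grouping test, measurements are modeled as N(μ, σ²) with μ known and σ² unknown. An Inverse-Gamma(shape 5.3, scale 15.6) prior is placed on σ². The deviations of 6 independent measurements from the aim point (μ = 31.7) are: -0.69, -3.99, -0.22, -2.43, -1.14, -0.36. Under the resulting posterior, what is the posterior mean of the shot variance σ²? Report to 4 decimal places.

3.7657

With known mean μ and an Inverse-Gamma(α, β) prior on σ², the Normal likelihood is conjugate: posterior is Inv-Gamma(α + n/2, β + Σ(xᵢ−μ)²/2).
Σ(xᵢ−μ)² = (-0.69)² + (-3.99)² + (-0.22)² + (-2.43)² + (-1.14)² + (-0.36)² = 23.7787.
Posterior: Inv-Gamma(5.3 + 6/2, 15.6 + 23.7787/2) = Inv-Gamma(8.30, 27.48935).
E[σ²|data] = β/(α−1) = 27.48935/7.30 = 3.7657.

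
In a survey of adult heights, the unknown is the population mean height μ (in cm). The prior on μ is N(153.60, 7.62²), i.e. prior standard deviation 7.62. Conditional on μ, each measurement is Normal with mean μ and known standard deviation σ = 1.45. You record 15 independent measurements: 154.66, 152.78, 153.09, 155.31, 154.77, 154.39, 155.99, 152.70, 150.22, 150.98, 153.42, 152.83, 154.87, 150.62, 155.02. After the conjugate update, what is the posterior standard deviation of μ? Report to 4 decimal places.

0.3739

For Normal data with known variance σ², a Normal(μ₀, σ₀²) prior on μ is conjugate. Posterior precision = 1/σ₀² + n/σ²; posterior mean is the precision-weighted average of μ₀ and x̄.
σ₀² = 7.62² = 58.0644, σ² = 1.45² = 2.1025; σ² + n·σ₀² = 2.1025 + 15·58.0644 = 873.0685.
Posterior precision = 1/σ₀² + n/σ² = 1/58.0644 + 15/2.1025 = (σ² + n·σ₀²)/(σ₀²σ²) = 873.0685/(58.0644·2.1025); posterior variance σₙ² = σ₀²σ²/(σ² + n·σ₀²) = 58.0644·2.1025/873.0685 = 0.139829.
Posterior SD = √σₙ² = √(58.0644·2.1025/873.0685) = 0.3739.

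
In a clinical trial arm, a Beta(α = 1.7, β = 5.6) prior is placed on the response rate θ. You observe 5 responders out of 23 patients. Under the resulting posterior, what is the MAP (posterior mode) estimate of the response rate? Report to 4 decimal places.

The Beta prior is conjugate to a Binomial/Bernoulli likelihood; the update adds successes to α and failures to β.
Posterior: Beta(α+k, β+n−k) = Beta(1.7+5, 5.6+18) = Beta(6.7, 23.6).
Mode of Beta(a,b) for a,b>1 is (a−1)/(a+b−2) = 5.7/28.3 = 0.2014.

0.2014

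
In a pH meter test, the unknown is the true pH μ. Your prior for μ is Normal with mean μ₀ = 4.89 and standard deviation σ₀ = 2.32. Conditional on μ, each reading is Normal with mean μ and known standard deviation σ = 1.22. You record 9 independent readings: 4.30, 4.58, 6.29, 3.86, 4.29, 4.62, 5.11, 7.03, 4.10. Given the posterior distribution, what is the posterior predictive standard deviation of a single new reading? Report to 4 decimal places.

For Normal data with known variance σ², a Normal(μ₀, σ₀²) prior on μ is conjugate. Posterior precision = 1/σ₀² + n/σ²; posterior mean is the precision-weighted average of μ₀ and x̄.
σ₀² = 2.32² = 5.3824, σ² = 1.22² = 1.4884; σ² + n·σ₀² = 1.4884 + 9·5.3824 = 49.93.
Posterior precision = 1/σ₀² + n/σ² = 1/5.3824 + 9/1.4884 = (σ² + n·σ₀²)/(σ₀²σ²) = 49.93/(5.3824·1.4884); posterior variance σₙ² = σ₀²σ²/(σ² + n·σ₀²) = 5.3824·1.4884/49.93 = 0.160448.
Predictive variance for one new observation = σₙ² + σ² = 5.3824·1.4884/49.93 + 1.4884 = σ²·(σ₀² + 49.93)/49.93 = 1.4884·55.3124/49.93 = 1.648848; SD = √(1.4884·55.3124/49.93) = 1.2841.

1.2841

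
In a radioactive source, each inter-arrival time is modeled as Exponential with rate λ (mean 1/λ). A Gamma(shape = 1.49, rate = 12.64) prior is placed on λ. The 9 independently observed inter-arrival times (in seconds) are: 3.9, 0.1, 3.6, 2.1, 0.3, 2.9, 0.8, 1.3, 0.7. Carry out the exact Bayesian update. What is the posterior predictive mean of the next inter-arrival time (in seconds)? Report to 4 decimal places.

With a Gamma(shape α, rate β) prior on the exponential rate λ, the posterior after n observations with total T = Σxᵢ is Gamma(α+n, β+T).
Sum of observations T = 15.7 seconds; n = 9.
Posterior: Gamma(1.49+9, 12.64+15.7) = Gamma(10.49, 28.34).
The predictive distribution for the next observation is Lomax; its mean is β/(α−1) = 28.34/9.49 = 2.9863.

2.9863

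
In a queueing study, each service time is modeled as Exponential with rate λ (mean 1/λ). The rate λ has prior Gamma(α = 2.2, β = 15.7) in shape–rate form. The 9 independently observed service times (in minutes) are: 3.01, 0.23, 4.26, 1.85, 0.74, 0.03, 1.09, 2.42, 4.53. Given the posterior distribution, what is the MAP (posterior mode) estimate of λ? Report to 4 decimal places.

0.3012

With a Gamma(shape α, rate β) prior on the exponential rate λ, the posterior after n observations with total T = Σxᵢ is Gamma(α+n, β+T).
Sum of observations T = 18.16 minutes; n = 9.
Posterior: Gamma(2.2+9, 15.7+18.16) = Gamma(11.2, 33.86).
Mode = (α−1)/β = 0.3012.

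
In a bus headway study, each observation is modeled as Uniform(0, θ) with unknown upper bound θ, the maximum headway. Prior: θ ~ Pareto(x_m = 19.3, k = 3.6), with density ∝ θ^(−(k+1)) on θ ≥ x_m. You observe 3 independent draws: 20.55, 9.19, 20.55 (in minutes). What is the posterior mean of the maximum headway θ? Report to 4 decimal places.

A Pareto(scale x_m, shape k) prior on the upper bound θ of Uniform(0, θ) is conjugate: posterior is Pareto(max(x_m, max xᵢ), k + n).
Sample maximum = 20.55; prior scale x_m = 19.3 → posterior scale = max = 20.55.
Posterior shape = 3.6 + 3 = 6.6.
E[θ|data] = k·x_m/(k−1) = 6.6·20.55/5.6 = 24.2196.

24.2196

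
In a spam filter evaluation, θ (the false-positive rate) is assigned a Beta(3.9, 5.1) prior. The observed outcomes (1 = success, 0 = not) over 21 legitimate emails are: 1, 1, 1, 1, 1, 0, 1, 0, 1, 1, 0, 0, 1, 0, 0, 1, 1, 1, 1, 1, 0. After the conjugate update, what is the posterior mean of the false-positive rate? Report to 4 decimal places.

0.5967

The Beta prior is conjugate to a Binomial/Bernoulli likelihood; the update adds successes to α and failures to β.
Posterior: Beta(α+k, β+n−k) = Beta(3.9+14, 5.1+7) = Beta(17.9, 12.1).
Posterior mean = α/(α+β) = 17.9/30.0 = 0.5967.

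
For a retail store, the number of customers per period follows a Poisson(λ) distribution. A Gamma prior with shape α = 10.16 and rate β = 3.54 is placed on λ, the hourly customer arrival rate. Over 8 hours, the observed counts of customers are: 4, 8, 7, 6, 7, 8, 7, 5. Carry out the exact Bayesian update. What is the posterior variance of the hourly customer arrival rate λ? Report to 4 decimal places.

With a Gamma(shape α, rate β) prior, the Poisson likelihood is conjugate: the posterior is Gamma(α + ΣXᵢ, β + n).
Sum of counts S = 52 over n = 8 hours.
Posterior: Gamma(α+S, β+n) = Gamma(10.16+52, 3.54+8) = Gamma(62.16, 11.54).
Var = α/β² = 62.16/11.54² = 0.4668.

0.4668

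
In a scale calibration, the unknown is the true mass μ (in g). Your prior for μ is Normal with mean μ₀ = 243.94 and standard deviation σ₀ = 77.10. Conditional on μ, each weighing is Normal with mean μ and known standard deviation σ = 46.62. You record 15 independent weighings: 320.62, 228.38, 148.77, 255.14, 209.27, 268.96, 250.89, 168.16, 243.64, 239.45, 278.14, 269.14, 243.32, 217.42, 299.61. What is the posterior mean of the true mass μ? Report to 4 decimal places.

242.7562

For Normal data with known variance σ², a Normal(μ₀, σ₀²) prior on μ is conjugate. Posterior precision = 1/σ₀² + n/σ²; posterior mean is the precision-weighted average of μ₀ and x̄.
Σxᵢ = 320.62 + 228.38 + 148.77 + 255.14 + 209.27 + 268.96 + 250.89 + 168.16 + 243.64 + 239.45 + 278.14 + 269.14 + 243.32 + 217.42 + 299.61 = 3640.91, so n·x̄ = 3640.91.
σ₀² = 77.10² = 5944.41, σ² = 46.62² = 2173.4244; σ² + n·σ₀² = 2173.4244 + 15·5944.41 = 91339.5744.
Posterior mean = (μ₀/σ₀² + n·x̄/σ²)/(1/σ₀² + n/σ²) = (σ²·μ₀ + σ₀²·n·x̄)/(σ² + n·σ₀²) = (2173.4244·243.94 + 5944.41·3640.91)/91339.5744 = 22173246.961236/91339.5744 = 242.7562.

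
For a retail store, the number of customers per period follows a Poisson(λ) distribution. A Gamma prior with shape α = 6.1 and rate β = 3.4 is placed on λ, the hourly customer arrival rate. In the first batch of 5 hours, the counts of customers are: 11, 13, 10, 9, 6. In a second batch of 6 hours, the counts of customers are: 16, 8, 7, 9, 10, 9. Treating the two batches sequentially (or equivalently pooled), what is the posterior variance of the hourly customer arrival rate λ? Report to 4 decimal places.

0.5503

With a Gamma(shape α, rate β) prior, the Poisson likelihood is conjugate: the posterior is Gamma(α + ΣXᵢ, β + n).
Batch 1: sum of counts S = 49 over n = 5 hours.
After batch 1: Gamma(α+S, β+n) = Gamma(6.1+49, 3.4+5) = Gamma(55.1, 8.4).
Batch 2: sum of counts S = 59 over n = 6 hours.
After batch 2: Gamma(α+S, β+n) = Gamma(55.1+59, 8.4+6) = Gamma(114.1, 14.4).
Var = α/β² = 114.1/14.4² = 0.5503.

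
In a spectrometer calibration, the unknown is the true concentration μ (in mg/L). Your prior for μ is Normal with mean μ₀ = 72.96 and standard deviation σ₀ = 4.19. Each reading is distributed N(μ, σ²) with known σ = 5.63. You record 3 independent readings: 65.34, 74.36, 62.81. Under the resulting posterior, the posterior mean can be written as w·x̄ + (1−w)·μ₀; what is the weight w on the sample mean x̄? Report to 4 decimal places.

0.6243

For Normal data with known variance σ², a Normal(μ₀, σ₀²) prior on μ is conjugate. Posterior precision = 1/σ₀² + n/σ²; posterior mean is the precision-weighted average of μ₀ and x̄.
σ₀² = 4.19² = 17.5561, σ² = 5.63² = 31.6969. Prior precision 1/σ₀² = 1/17.5561; data precision n/σ² = 3/31.6969.
w = (n/σ²)/(1/σ₀² + n/σ²) = n·σ₀²/(σ² + n·σ₀²) = 3·17.5561/(31.6969 + 3·17.5561) = 52.6683/84.3652 = 0.6243.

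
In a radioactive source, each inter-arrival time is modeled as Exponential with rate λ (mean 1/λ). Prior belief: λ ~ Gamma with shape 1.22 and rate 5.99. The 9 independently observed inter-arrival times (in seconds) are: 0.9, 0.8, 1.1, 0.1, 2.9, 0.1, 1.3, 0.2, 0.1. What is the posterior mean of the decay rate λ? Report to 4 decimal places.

With a Gamma(shape α, rate β) prior on the exponential rate λ, the posterior after n observations with total T = Σxᵢ is Gamma(α+n, β+T).
Sum of observations T = 7.5 seconds; n = 9.
Posterior: Gamma(1.22+9, 5.99+7.5) = Gamma(10.22, 13.49).
Posterior mean of λ = α/β = 10.22/13.49 = 0.7576.

0.7576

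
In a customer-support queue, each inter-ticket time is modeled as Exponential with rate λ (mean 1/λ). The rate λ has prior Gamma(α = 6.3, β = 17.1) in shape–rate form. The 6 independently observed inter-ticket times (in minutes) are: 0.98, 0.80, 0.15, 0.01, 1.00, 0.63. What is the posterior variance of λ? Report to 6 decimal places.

0.028789

With a Gamma(shape α, rate β) prior on the exponential rate λ, the posterior after n observations with total T = Σxᵢ is Gamma(α+n, β+T).
Sum of observations T = 3.57 minutes; n = 6.
Posterior: Gamma(6.3+6, 17.1+3.57) = Gamma(12.3, 20.67).
Var = α/β² = 0.028789.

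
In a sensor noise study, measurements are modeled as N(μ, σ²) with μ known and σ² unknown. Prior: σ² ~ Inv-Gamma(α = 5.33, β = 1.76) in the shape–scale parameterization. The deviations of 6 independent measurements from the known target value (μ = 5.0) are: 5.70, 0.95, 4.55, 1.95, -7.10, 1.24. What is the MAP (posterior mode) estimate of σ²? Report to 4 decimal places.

With known mean μ and an Inverse-Gamma(α, β) prior on σ², the Normal likelihood is conjugate: posterior is Inv-Gamma(α + n/2, β + Σ(xᵢ−μ)²/2).
Σ(xᵢ−μ)² = (5.70)² + (0.95)² + (4.55)² + (1.95)² + (-7.10)² + (1.24)² = 109.8451.
Posterior: Inv-Gamma(5.33 + 6/2, 1.76 + 109.8451/2) = Inv-Gamma(8.33, 56.68255).
Mode = β/(α+1) = 56.68255/9.33 = 6.0753.

6.0753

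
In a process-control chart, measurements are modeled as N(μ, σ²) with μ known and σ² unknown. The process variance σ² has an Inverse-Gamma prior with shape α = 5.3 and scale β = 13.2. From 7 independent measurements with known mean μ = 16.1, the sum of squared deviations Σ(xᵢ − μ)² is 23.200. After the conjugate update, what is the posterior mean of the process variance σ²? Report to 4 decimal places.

3.1795

With known mean μ and an Inverse-Gamma(α, β) prior on σ², the Normal likelihood is conjugate: posterior is Inv-Gamma(α + n/2, β + Σ(xᵢ−μ)²/2).
Posterior: Inv-Gamma(5.3 + 7/2, 13.2 + 23.200/2) = Inv-Gamma(8.80, 24.8000).
E[σ²|data] = β/(α−1) = 24.8000/7.80 = 3.1795.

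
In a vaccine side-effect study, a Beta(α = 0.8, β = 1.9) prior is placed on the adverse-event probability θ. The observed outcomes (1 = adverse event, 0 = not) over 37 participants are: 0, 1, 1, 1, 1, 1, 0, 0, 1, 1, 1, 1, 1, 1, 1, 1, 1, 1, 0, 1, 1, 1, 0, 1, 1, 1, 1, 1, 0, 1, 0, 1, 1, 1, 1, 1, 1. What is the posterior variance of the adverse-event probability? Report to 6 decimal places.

0.004273

The Beta prior is conjugate to a Binomial/Bernoulli likelihood; the update adds successes to α and failures to β.
Posterior: Beta(α+k, β+n−k) = Beta(0.8+30, 1.9+7) = Beta(30.8, 8.9).
Var = αβ/((α+β)²(α+β+1)) = 30.8·8.9/(39.7²·40.7) = 0.004273.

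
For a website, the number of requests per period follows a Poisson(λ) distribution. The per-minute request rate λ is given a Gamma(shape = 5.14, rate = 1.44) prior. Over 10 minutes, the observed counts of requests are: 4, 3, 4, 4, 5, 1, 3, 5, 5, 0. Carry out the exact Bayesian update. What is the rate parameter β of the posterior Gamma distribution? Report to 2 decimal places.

11.44

With a Gamma(shape α, rate β) prior, the Poisson likelihood is conjugate: the posterior is Gamma(α + ΣXᵢ, β + n).
Sum of counts S = 34 over n = 10 minutes.
Posterior: Gamma(α+S, β+n) = Gamma(5.14+34, 1.44+10) = Gamma(39.14, 11.44).
Posterior β = 11.44.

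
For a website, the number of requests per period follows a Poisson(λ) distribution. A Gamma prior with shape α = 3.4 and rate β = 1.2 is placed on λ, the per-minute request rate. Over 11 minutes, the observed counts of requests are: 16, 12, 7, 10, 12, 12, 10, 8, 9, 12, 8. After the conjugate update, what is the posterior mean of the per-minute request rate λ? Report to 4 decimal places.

With a Gamma(shape α, rate β) prior, the Poisson likelihood is conjugate: the posterior is Gamma(α + ΣXᵢ, β + n).
Sum of counts S = 116 over n = 11 minutes.
Posterior: Gamma(α+S, β+n) = Gamma(3.4+116, 1.2+11) = Gamma(119.4, 12.2).
Posterior mean = α/β = 119.4/12.2 = 9.7869.

9.7869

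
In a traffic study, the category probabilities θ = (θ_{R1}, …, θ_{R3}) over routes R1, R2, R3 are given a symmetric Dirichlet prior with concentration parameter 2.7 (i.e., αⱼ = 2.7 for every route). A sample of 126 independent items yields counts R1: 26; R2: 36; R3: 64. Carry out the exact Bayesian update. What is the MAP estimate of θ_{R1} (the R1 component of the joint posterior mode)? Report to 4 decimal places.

0.2113

The Dirichlet prior is conjugate to the Multinomial likelihood: each posterior αⱼ = prior αⱼ + observed count nⱼ.
Posterior concentration: (28.7, 38.7, 66.7), total = 134.1.
Joint mode component: (α_{R1}−1)/(Σα−K) = 27.7/131.1 = 0.2113.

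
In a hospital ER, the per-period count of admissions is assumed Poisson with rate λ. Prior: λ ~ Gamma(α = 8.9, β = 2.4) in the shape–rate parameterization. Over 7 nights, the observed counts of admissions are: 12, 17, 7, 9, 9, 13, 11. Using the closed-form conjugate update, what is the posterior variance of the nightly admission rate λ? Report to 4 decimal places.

With a Gamma(shape α, rate β) prior, the Poisson likelihood is conjugate: the posterior is Gamma(α + ΣXᵢ, β + n).
Sum of counts S = 78 over n = 7 nights.
Posterior: Gamma(α+S, β+n) = Gamma(8.9+78, 2.4+7) = Gamma(86.9, 9.4).
Var = α/β² = 86.9/9.4² = 0.9835.

0.9835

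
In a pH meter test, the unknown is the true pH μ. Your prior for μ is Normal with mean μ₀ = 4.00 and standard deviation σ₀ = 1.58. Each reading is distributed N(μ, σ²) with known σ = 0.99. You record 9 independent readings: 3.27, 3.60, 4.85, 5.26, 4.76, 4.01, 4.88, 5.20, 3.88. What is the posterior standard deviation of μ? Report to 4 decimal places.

0.3230

For Normal data with known variance σ², a Normal(μ₀, σ₀²) prior on μ is conjugate. Posterior precision = 1/σ₀² + n/σ²; posterior mean is the precision-weighted average of μ₀ and x̄.
σ₀² = 1.58² = 2.4964, σ² = 0.99² = 0.9801; σ² + n·σ₀² = 0.9801 + 9·2.4964 = 23.4477.
Posterior precision = 1/σ₀² + n/σ² = 1/2.4964 + 9/0.9801 = (σ² + n·σ₀²)/(σ₀²σ²) = 23.4477/(2.4964·0.9801); posterior variance σₙ² = σ₀²σ²/(σ² + n·σ₀²) = 2.4964·0.9801/23.4477 = 0.104348.
Posterior SD = √σₙ² = √(2.4964·0.9801/23.4477) = 0.3230.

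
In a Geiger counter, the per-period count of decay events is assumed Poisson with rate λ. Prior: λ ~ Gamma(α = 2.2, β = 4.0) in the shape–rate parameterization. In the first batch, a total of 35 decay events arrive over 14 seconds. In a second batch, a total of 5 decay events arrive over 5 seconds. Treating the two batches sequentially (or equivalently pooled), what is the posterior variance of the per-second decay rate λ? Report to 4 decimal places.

0.0798

With a Gamma(shape α, rate β) prior, the Poisson likelihood is conjugate: the posterior is Gamma(α + ΣXᵢ, β + n).
After batch 1: Gamma(α+S, β+n) = Gamma(2.2+35, 4.0+14) = Gamma(37.2, 18.0).
After batch 2: Gamma(α+S, β+n) = Gamma(37.2+5, 18.0+5) = Gamma(42.2, 23.0).
Var = α/β² = 42.2/23.0² = 0.0798.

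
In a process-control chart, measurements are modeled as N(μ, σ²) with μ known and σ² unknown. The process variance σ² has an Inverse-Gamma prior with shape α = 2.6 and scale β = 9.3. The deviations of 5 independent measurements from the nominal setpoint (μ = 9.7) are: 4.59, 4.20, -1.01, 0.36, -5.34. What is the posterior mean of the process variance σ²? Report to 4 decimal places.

With known mean μ and an Inverse-Gamma(α, β) prior on σ², the Normal likelihood is conjugate: posterior is Inv-Gamma(α + n/2, β + Σ(xᵢ−μ)²/2).
Σ(xᵢ−μ)² = (4.59)² + (4.20)² + (-1.01)² + (0.36)² + (-5.34)² = 68.3734.
Posterior: Inv-Gamma(2.6 + 5/2, 9.3 + 68.3734/2) = Inv-Gamma(5.10, 43.48670).
E[σ²|data] = β/(α−1) = 43.48670/4.10 = 10.6065.

10.6065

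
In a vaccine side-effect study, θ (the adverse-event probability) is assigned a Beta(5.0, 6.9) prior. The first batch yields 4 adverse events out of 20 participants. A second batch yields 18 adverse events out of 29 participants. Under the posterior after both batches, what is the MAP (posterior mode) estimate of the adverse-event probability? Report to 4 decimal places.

0.4414

The Beta prior is conjugate to a Binomial/Bernoulli likelihood; the update adds successes to α and failures to β.
After batch 1: Beta(5.0+4, 6.9+16) = Beta(9.0, 22.9).
After batch 2: Beta(9.0+18, 22.9+11) = Beta(27.0, 33.9).
Mode of Beta(a,b) for a,b>1 is (a−1)/(a+b−2) = 26.0/58.9 = 0.4414.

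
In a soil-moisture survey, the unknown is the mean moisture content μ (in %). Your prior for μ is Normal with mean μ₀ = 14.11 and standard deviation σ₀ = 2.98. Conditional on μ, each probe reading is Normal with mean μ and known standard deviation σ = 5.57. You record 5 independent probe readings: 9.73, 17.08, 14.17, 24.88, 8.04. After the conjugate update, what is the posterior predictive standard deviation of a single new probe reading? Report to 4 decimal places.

5.8888

For Normal data with known variance σ², a Normal(μ₀, σ₀²) prior on μ is conjugate. Posterior precision = 1/σ₀² + n/σ²; posterior mean is the precision-weighted average of μ₀ and x̄.
σ₀² = 2.98² = 8.8804, σ² = 5.57² = 31.0249; σ² + n·σ₀² = 31.0249 + 5·8.8804 = 75.4269.
Posterior precision = 1/σ₀² + n/σ² = 1/8.8804 + 5/31.0249 = (σ² + n·σ₀²)/(σ₀²σ²) = 75.4269/(8.8804·31.0249); posterior variance σₙ² = σ₀²σ²/(σ² + n·σ₀²) = 8.8804·31.0249/75.4269 = 3.652722.
Predictive variance for one new observation = σₙ² + σ² = 8.8804·31.0249/75.4269 + 31.0249 = σ²·(σ₀² + 75.4269)/75.4269 = 31.0249·84.3073/75.4269 = 34.677622; SD = √(31.0249·84.3073/75.4269) = 5.8888.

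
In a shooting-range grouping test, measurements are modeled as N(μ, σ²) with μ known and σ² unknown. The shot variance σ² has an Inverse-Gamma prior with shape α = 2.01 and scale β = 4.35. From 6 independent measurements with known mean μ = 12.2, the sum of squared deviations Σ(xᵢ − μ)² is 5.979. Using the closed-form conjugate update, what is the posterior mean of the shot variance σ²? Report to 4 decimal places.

1.8303

With known mean μ and an Inverse-Gamma(α, β) prior on σ², the Normal likelihood is conjugate: posterior is Inv-Gamma(α + n/2, β + Σ(xᵢ−μ)²/2).
Posterior: Inv-Gamma(2.01 + 6/2, 4.35 + 5.979/2) = Inv-Gamma(5.01, 7.3395).
E[σ²|data] = β/(α−1) = 7.3395/4.01 = 1.8303.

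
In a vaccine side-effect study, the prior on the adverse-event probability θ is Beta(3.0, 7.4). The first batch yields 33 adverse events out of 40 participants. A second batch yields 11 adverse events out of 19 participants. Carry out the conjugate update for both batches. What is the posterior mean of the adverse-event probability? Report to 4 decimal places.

0.6772

The Beta prior is conjugate to a Binomial/Bernoulli likelihood; the update adds successes to α and failures to β.
After batch 1: Beta(3.0+33, 7.4+7) = Beta(36.0, 14.4).
After batch 2: Beta(36.0+11, 14.4+8) = Beta(47.0, 22.4).
Posterior mean = α/(α+β) = 47.0/69.4 = 0.6772.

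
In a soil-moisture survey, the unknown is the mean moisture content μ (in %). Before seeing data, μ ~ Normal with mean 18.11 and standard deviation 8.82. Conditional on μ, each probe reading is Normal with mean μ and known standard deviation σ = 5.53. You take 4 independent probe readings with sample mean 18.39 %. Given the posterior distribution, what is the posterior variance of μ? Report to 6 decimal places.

6.961106

For Normal data with known variance σ², a Normal(μ₀, σ₀²) prior on μ is conjugate. Posterior precision = 1/σ₀² + n/σ²; posterior mean is the precision-weighted average of μ₀ and x̄.
σ₀² = 8.82² = 77.7924, σ² = 5.53² = 30.5809; σ² + n·σ₀² = 30.5809 + 4·77.7924 = 341.7505.
Posterior precision = 1/σ₀² + n/σ² = 1/77.7924 + 4/30.5809 = (σ² + n·σ₀²)/(σ₀²σ²) = 341.7505/(77.7924·30.5809); posterior variance σₙ² = σ₀²σ²/(σ² + n·σ₀²) = 77.7924·30.5809/341.7505 = 6.961106.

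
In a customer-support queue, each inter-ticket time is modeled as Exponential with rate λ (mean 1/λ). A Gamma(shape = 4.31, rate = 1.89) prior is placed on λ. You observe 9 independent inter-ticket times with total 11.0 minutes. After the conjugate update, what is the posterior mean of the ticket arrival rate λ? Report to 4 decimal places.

With a Gamma(shape α, rate β) prior on the exponential rate λ, the posterior after n observations with total T = Σxᵢ is Gamma(α+n, β+T).
Posterior: Gamma(4.31+9, 1.89+11.0) = Gamma(13.31, 12.89).
Posterior mean of λ = α/β = 13.31/12.89 = 1.0326.

1.0326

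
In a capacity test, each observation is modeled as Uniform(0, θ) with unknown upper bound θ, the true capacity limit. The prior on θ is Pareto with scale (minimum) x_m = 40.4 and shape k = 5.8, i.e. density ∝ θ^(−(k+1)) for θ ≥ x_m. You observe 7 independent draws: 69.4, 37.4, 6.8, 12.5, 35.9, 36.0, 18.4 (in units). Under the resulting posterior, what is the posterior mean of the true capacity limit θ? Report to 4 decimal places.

A Pareto(scale x_m, shape k) prior on the upper bound θ of Uniform(0, θ) is conjugate: posterior is Pareto(max(x_m, max xᵢ), k + n).
Sample maximum = 69.4; prior scale x_m = 40.4 → posterior scale = max = 69.4.
Posterior shape = 5.8 + 7 = 12.8.
E[θ|data] = k·x_m/(k−1) = 12.8·69.4/11.8 = 75.2814.

75.2814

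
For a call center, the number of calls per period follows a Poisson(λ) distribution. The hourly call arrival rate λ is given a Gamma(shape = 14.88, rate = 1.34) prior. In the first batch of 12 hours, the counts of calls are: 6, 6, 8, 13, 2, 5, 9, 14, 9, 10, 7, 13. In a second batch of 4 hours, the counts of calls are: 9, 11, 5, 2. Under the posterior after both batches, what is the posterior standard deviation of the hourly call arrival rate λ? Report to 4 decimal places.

0.6918

With a Gamma(shape α, rate β) prior, the Poisson likelihood is conjugate: the posterior is Gamma(α + ΣXᵢ, β + n).
Batch 1: sum of counts S = 102 over n = 12 hours.
After batch 1: Gamma(α+S, β+n) = Gamma(14.88+102, 1.34+12) = Gamma(116.88, 13.34).
Batch 2: sum of counts S = 27 over n = 4 hours.
After batch 2: Gamma(α+S, β+n) = Gamma(116.88+27, 13.34+4) = Gamma(143.88, 17.34).
SD = √α/β = √143.88/17.34 = 0.6918.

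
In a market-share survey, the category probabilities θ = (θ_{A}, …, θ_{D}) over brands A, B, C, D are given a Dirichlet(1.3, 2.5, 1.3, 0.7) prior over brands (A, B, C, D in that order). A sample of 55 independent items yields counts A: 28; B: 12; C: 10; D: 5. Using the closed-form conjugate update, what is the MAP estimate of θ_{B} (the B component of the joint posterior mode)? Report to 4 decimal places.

0.2377

The Dirichlet prior is conjugate to the Multinomial likelihood: each posterior αⱼ = prior αⱼ + observed count nⱼ.
Posterior concentration: (29.3, 14.5, 11.3, 5.7), total = 60.8.
Joint mode component: (α_{B}−1)/(Σα−K) = 13.5/56.8 = 0.2377.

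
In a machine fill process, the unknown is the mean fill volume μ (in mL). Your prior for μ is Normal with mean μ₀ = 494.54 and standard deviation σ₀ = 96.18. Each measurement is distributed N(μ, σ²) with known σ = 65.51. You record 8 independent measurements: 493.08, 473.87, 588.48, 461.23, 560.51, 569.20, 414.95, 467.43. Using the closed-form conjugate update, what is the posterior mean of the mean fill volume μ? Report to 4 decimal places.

For Normal data with known variance σ², a Normal(μ₀, σ₀²) prior on μ is conjugate. Posterior precision = 1/σ₀² + n/σ²; posterior mean is the precision-weighted average of μ₀ and x̄.
Σxᵢ = 493.08 + 473.87 + 588.48 + 461.23 + 560.51 + 569.20 + 414.95 + 467.43 = 4028.75, so n·x̄ = 4028.75.
σ₀² = 96.18² = 9250.5924, σ² = 65.51² = 4291.5601; σ² + n·σ₀² = 4291.5601 + 8·9250.5924 = 78296.2993.
Posterior mean = (μ₀/σ₀² + n·x̄/σ²)/(1/σ₀² + n/σ²) = (σ²·μ₀ + σ₀²·n·x̄)/(σ² + n·σ₀²) = (4291.5601·494.54 + 9250.5924·4028.75)/78296.2993 = 39390672.263354/78296.2993 = 503.0975.

503.0975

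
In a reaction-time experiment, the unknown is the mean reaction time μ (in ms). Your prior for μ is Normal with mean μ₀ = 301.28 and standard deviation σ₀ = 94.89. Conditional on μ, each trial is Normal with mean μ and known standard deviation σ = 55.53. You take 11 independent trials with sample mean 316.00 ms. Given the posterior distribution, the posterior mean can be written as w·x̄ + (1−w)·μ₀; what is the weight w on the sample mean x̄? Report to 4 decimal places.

For Normal data with known variance σ², a Normal(μ₀, σ₀²) prior on μ is conjugate. Posterior precision = 1/σ₀² + n/σ²; posterior mean is the precision-weighted average of μ₀ and x̄.
σ₀² = 94.89² = 9004.1121, σ² = 55.53² = 3083.5809. Prior precision 1/σ₀² = 1/9004.1121; data precision n/σ² = 11/3083.5809.
w = (n/σ²)/(1/σ₀² + n/σ²) = n·σ₀²/(σ² + n·σ₀²) = 11·9004.1121/(3083.5809 + 11·9004.1121) = 99045.2331/102128.814 = 0.9698.

0.9698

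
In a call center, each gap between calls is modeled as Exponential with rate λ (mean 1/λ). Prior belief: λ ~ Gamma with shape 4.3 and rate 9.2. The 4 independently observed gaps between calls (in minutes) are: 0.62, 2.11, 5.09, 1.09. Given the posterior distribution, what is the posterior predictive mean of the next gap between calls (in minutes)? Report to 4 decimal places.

2.4808

With a Gamma(shape α, rate β) prior on the exponential rate λ, the posterior after n observations with total T = Σxᵢ is Gamma(α+n, β+T).
Sum of observations T = 8.91 minutes; n = 4.
Posterior: Gamma(4.3+4, 9.2+8.91) = Gamma(8.3, 18.11).
The predictive distribution for the next observation is Lomax; its mean is β/(α−1) = 18.11/7.3 = 2.4808.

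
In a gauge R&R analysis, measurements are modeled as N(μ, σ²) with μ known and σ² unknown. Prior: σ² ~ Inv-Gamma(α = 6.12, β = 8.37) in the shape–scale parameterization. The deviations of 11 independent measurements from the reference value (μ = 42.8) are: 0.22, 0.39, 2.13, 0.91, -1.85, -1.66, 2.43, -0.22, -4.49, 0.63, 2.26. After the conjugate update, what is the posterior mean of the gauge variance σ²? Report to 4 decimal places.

With known mean μ and an Inverse-Gamma(α, β) prior on σ², the Normal likelihood is conjugate: posterior is Inv-Gamma(α + n/2, β + Σ(xᵢ−μ)²/2).
Σ(xᵢ−μ)² = (0.22)² + (0.39)² + (2.13)² + (0.91)² + (-1.85)² + (-1.66)² + (2.43)² + (-0.22)² + (-4.49)² + (0.63)² + (2.26)² = 43.3615.
Posterior: Inv-Gamma(6.12 + 11/2, 8.37 + 43.3615/2) = Inv-Gamma(11.62, 30.05075).
E[σ²|data] = β/(α−1) = 30.05075/10.62 = 2.8296.

2.8296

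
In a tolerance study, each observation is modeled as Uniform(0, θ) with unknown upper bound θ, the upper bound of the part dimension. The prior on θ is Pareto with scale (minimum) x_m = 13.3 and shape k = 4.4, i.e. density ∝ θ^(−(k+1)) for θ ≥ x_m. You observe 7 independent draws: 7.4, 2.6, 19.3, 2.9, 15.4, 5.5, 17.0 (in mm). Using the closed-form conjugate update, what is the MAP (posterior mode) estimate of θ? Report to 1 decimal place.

19.3

A Pareto(scale x_m, shape k) prior on the upper bound θ of Uniform(0, θ) is conjugate: posterior is Pareto(max(x_m, max xᵢ), k + n).
Sample maximum = 19.3; prior scale x_m = 13.3 → posterior scale = max = 19.3.
Posterior shape = 4.4 + 7 = 11.4.
The Pareto density is decreasing on [x_m, ∞), so the mode is x_m = 19.3.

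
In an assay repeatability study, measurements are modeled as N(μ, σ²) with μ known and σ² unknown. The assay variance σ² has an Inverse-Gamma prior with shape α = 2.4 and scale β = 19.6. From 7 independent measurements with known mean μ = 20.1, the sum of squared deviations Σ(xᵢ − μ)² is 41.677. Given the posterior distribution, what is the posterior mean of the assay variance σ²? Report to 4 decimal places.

8.2528

With known mean μ and an Inverse-Gamma(α, β) prior on σ², the Normal likelihood is conjugate: posterior is Inv-Gamma(α + n/2, β + Σ(xᵢ−μ)²/2).
Posterior: Inv-Gamma(2.4 + 7/2, 19.6 + 41.677/2) = Inv-Gamma(5.90, 40.4385).
E[σ²|data] = β/(α−1) = 40.4385/4.90 = 8.2528.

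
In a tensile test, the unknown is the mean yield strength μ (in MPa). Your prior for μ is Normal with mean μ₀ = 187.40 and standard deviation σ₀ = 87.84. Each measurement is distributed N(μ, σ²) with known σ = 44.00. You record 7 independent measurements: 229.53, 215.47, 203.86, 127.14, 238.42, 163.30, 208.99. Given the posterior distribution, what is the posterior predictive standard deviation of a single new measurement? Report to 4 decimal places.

For Normal data with known variance σ², a Normal(μ₀, σ₀²) prior on μ is conjugate. Posterior precision = 1/σ₀² + n/σ²; posterior mean is the precision-weighted average of μ₀ and x̄.
σ₀² = 87.84² = 7715.8656, σ² = 44.00² = 1936; σ² + n·σ₀² = 1936 + 7·7715.8656 = 55947.0592.
Posterior precision = 1/σ₀² + n/σ² = 1/7715.8656 + 7/1936 = (σ² + n·σ₀²)/(σ₀²σ²) = 55947.0592/(7715.8656·1936); posterior variance σₙ² = σ₀²σ²/(σ² + n·σ₀²) = 7715.8656·1936/55947.0592 = 267.000911.
Predictive variance for one new observation = σₙ² + σ² = 7715.8656·1936/55947.0592 + 1936 = σ²·(σ₀² + 55947.0592)/55947.0592 = 1936·63662.9248/55947.0592 = 2203.000911; SD = √(1936·63662.9248/55947.0592) = 46.9361.

46.9361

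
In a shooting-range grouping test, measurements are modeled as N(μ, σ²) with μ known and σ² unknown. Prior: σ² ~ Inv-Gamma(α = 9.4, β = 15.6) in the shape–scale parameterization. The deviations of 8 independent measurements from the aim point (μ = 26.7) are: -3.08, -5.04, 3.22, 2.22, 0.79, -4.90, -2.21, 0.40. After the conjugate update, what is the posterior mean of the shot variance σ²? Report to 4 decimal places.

With known mean μ and an Inverse-Gamma(α, β) prior on σ², the Normal likelihood is conjugate: posterior is Inv-Gamma(α + n/2, β + Σ(xᵢ−μ)²/2).
Σ(xᵢ−μ)² = (-3.08)² + (-5.04)² + (3.22)² + (2.22)² + (0.79)² + (-4.90)² + (-2.21)² + (0.40)² = 79.8630.
Posterior: Inv-Gamma(9.4 + 8/2, 15.6 + 79.8630/2) = Inv-Gamma(13.40, 55.53150).
E[σ²|data] = β/(α−1) = 55.53150/12.40 = 4.4783.

4.4783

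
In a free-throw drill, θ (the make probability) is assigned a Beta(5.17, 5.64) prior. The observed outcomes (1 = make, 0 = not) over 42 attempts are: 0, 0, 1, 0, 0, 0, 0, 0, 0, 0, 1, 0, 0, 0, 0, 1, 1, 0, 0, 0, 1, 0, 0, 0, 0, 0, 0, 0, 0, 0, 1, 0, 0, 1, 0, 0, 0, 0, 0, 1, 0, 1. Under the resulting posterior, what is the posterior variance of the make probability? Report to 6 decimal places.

0.003648

The Beta prior is conjugate to a Binomial/Bernoulli likelihood; the update adds successes to α and failures to β.
Posterior: Beta(α+k, β+n−k) = Beta(5.17+9, 5.64+33) = Beta(14.17, 38.64).
Var = αβ/((α+β)²(α+β+1)) = 14.17·38.64/(52.81²·53.81) = 0.003648.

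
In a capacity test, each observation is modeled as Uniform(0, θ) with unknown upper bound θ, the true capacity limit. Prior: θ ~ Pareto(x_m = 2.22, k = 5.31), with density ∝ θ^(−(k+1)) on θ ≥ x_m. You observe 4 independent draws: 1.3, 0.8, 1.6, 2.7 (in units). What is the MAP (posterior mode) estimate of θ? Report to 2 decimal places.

A Pareto(scale x_m, shape k) prior on the upper bound θ of Uniform(0, θ) is conjugate: posterior is Pareto(max(x_m, max xᵢ), k + n).
Sample maximum = 2.7; prior scale x_m = 2.22 → posterior scale = max = 2.70.
Posterior shape = 5.31 + 4 = 9.31.
The Pareto density is decreasing on [x_m, ∞), so the mode is x_m = 2.70.

2.70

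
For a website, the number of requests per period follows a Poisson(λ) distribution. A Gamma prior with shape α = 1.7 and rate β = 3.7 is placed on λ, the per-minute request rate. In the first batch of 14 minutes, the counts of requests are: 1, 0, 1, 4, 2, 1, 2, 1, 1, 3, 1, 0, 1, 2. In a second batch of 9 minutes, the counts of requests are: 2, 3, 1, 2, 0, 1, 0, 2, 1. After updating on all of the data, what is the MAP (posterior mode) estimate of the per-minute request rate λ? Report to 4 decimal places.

With a Gamma(shape α, rate β) prior, the Poisson likelihood is conjugate: the posterior is Gamma(α + ΣXᵢ, β + n).
Batch 1: sum of counts S = 20 over n = 14 minutes.
After batch 1: Gamma(α+S, β+n) = Gamma(1.7+20, 3.7+14) = Gamma(21.7, 17.7).
Batch 2: sum of counts S = 12 over n = 9 minutes.
After batch 2: Gamma(α+S, β+n) = Gamma(21.7+12, 17.7+9) = Gamma(33.7, 26.7).
Mode of Gamma(α,β) for α≥1 is (α−1)/β = 32.7/26.7 = 1.2247.

1.2247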